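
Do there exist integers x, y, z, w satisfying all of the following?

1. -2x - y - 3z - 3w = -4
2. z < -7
Yes

Take x = 2, y = 0, z = -8, w = 8. Substituting into each constraint:
  (1) -2(2) + 0 - 3(-8) - 3(8) = -4 ✓
  (2) -8 < -7 ✓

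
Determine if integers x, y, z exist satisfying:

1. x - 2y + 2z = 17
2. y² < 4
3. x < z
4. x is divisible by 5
Yes

Take x = 5, y = 0, z = 6. Substituting into each constraint:
  (1) 5 - 2(0) + 2(6) = 17 ✓
  (2) y² = (0)² = 0, and 0 < 4 ✓
  (3) 5 < 6 ✓
  (4) 5 = 5 × 1, remainder 0 ✓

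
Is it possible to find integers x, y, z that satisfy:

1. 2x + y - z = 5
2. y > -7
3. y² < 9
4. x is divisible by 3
Yes

Take x = 0, y = 0, z = -5. Substituting into each constraint:
  (1) 2(0) + 0 + 5 = 5 ✓
  (2) 0 > -7 ✓
  (3) y² = (0)² = 0, and 0 < 9 ✓
  (4) 0 = 3 × 0, remainder 0 ✓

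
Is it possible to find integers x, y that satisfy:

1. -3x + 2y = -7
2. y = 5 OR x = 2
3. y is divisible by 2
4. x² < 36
No

A contradictory subset is {-3x + 2y = -7, y = 5 OR x = 2}. No integer assignment can satisfy these jointly:

  - -3x + 2y = -7: is a linear equation tying the variables together
  - y = 5 OR x = 2: forces a choice: either y = 5 or x = 2

Split on the disjunction (y = 5 OR x = 2):
  • If y = 5: with y = 5, every remaining term of the linear equation is divisible by 3, so the left side is ≡ 0 (mod 3); but the right side -17 ≡ 1 (mod 3). No integers can satisfy it.
  • If x = 2: with x = 2, every remaining term of the linear equation is divisible by 2, so the left side is ≡ 0 (mod 2); but the right side -1 ≡ 1 (mod 2). No integers can satisfy it.
Both branches are infeasible, so the system has no integer solution.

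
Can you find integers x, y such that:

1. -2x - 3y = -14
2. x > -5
Yes

Take x = 7, y = 0. Substituting into each constraint:
  (1) -2(7) - 3(0) = -14 ✓
  (2) 7 > -5 ✓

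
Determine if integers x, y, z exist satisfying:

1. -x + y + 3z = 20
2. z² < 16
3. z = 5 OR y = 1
Yes

Take x = -19, y = 1, z = 0. Substituting into each constraint:
  (1) 19 + 1 + 3(0) = 20 ✓
  (2) z² = (0)² = 0, and 0 < 16 ✓
  (3) y = 1, target 1 ✓ (second branch holds)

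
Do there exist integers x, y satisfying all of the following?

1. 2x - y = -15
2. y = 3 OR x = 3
Yes

Take x = -6, y = 3. Substituting into each constraint:
  (1) 2(-6) + (-3) = -15 ✓
  (2) y = 3, target 3 ✓ (first branch holds)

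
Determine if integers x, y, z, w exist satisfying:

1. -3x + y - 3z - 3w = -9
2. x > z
Yes

Take x = 0, y = 0, z = -1, w = 4. Substituting into each constraint:
  (1) -3(0) + 0 - 3(-1) - 3(4) = -9 ✓
  (2) 0 > -1 ✓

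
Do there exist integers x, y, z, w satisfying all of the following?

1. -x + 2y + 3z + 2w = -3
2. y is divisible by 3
Yes

Take x = 0, y = 0, z = -1, w = 0. Substituting into each constraint:
  (1) 0 + 2(0) + 3(-1) + 2(0) = -3 ✓
  (2) 0 = 3 × 0, remainder 0 ✓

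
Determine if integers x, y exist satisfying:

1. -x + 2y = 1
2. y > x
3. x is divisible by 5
Yes

Take x = -5, y = -2. Substituting into each constraint:
  (1) 5 + 2(-2) = 1 ✓
  (2) -2 > -5 ✓
  (3) -5 = 5 × -1, remainder 0 ✓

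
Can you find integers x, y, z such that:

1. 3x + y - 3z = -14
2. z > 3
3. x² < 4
Yes

Take x = 0, y = -2, z = 4. Substituting into each constraint:
  (1) 3(0) + (-2) - 3(4) = -14 ✓
  (2) 4 > 3 ✓
  (3) x² = (0)² = 0, and 0 < 4 ✓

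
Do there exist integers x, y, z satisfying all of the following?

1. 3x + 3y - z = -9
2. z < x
Yes

Take x = 1, y = -4, z = 0. Substituting into each constraint:
  (1) 3(1) + 3(-4) + 0 = -9 ✓
  (2) 0 < 1 ✓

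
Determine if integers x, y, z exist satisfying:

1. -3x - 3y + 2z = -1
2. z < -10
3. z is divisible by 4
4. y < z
Yes

Take x = 8, y = -21, z = -20. Substituting into each constraint:
  (1) -3(8) - 3(-21) + 2(-20) = -1 ✓
  (2) -20 < -10 ✓
  (3) -20 = 4 × -5, remainder 0 ✓
  (4) -21 < -20 ✓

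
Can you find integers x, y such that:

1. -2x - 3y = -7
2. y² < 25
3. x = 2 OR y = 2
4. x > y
Yes

Take x = 2, y = 1. Substituting into each constraint:
  (1) -2(2) - 3(1) = -7 ✓
  (2) y² = (1)² = 1, and 1 < 25 ✓
  (3) x = 2, target 2 ✓ (first branch holds)
  (4) 2 > 1 ✓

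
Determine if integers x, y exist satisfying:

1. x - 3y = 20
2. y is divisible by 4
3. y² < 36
Yes

Take x = 20, y = 0. Substituting into each constraint:
  (1) 20 - 3(0) = 20 ✓
  (2) 0 = 4 × 0, remainder 0 ✓
  (3) y² = (0)² = 0, and 0 < 36 ✓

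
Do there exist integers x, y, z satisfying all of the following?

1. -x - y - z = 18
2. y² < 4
Yes

Take x = 0, y = 0, z = -18. Substituting into each constraint:
  (1) 0 + 0 + 18 = 18 ✓
  (2) y² = (0)² = 0, and 0 < 4 ✓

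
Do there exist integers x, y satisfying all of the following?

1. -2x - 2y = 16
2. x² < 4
Yes

Take x = 0, y = -8. Substituting into each constraint:
  (1) -2(0) - 2(-8) = 16 ✓
  (2) x² = (0)² = 0, and 0 < 4 ✓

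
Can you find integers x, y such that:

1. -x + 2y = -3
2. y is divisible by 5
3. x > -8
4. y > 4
Yes

Take x = 13, y = 5. Substituting into each constraint:
  (1) (-13) + 2(5) = -3 ✓
  (2) 5 = 5 × 1, remainder 0 ✓
  (3) 13 > -8 ✓
  (4) 5 > 4 ✓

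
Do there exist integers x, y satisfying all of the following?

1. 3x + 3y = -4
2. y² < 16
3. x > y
No

Even the single constraint (3x + 3y = -4) is infeasible over the integers.

  - 3x + 3y = -4: every term on the left is divisible by 3, so the LHS ≡ 0 (mod 3), but the RHS -4 is not — no integer solution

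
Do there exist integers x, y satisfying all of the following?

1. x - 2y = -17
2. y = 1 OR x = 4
Yes

Take x = -15, y = 1. Substituting into each constraint:
  (1) (-15) - 2(1) = -17 ✓
  (2) y = 1, target 1 ✓ (first branch holds)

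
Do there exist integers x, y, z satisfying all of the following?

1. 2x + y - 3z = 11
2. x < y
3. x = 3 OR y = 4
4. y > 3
Yes

Take x = 3, y = 5, z = 0. Substituting into each constraint:
  (1) 2(3) + 5 - 3(0) = 11 ✓
  (2) 3 < 5 ✓
  (3) x = 3, target 3 ✓ (first branch holds)
  (4) 5 > 3 ✓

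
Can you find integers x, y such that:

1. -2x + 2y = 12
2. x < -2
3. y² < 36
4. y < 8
Yes

Take x = -3, y = 3. Substituting into each constraint:
  (1) -2(-3) + 2(3) = 12 ✓
  (2) -3 < -2 ✓
  (3) y² = (3)² = 9, and 9 < 36 ✓
  (4) 3 < 8 ✓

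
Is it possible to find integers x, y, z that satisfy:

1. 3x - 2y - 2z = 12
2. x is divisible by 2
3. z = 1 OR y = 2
Yes

Take x = 0, y = -7, z = 1. Substituting into each constraint:
  (1) 3(0) - 2(-7) - 2(1) = 12 ✓
  (2) 0 = 2 × 0, remainder 0 ✓
  (3) z = 1, target 1 ✓ (first branch holds)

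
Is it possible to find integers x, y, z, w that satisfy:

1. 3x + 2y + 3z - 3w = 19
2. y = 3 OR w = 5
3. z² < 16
Yes

Take x = 10, y = 2, z = 0, w = 5. Substituting into each constraint:
  (1) 3(10) + 2(2) + 3(0) - 3(5) = 19 ✓
  (2) w = 5, target 5 ✓ (second branch holds)
  (3) z² = (0)² = 0, and 0 < 16 ✓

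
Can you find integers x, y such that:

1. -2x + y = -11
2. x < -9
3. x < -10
Yes

Take x = -11, y = -33. Substituting into each constraint:
  (1) -2(-11) + (-33) = -11 ✓
  (2) -11 < -9 ✓
  (3) -11 < -10 ✓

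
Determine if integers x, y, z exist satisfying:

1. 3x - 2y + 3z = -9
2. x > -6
Yes

Take x = -3, y = 0, z = 0. Substituting into each constraint:
  (1) 3(-3) - 2(0) + 3(0) = -9 ✓
  (2) -3 > -6 ✓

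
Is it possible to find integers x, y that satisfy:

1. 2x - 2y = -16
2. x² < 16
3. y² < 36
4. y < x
No

A contradictory subset is {2x - 2y = -16, y < x}. No integer assignment can satisfy these jointly:

  - 2x - 2y = -16: is a linear equation tying the variables together
  - y < x: bounds one variable relative to another variable

From the equation, x − y = -8, i.e. x − y = -8; but x > y requires x − y ≥ 1. Contradiction.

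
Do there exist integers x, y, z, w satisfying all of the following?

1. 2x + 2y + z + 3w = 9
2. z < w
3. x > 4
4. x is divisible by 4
Yes

Take x = 8, y = -3, z = -1, w = 0. Substituting into each constraint:
  (1) 2(8) + 2(-3) + (-1) + 3(0) = 9 ✓
  (2) -1 < 0 ✓
  (3) 8 > 4 ✓
  (4) 8 = 4 × 2, remainder 0 ✓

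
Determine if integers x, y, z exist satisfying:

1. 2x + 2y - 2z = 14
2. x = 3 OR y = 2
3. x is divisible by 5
Yes

Take x = 0, y = 2, z = -5. Substituting into each constraint:
  (1) 2(0) + 2(2) - 2(-5) = 14 ✓
  (2) y = 2, target 2 ✓ (second branch holds)
  (3) 0 = 5 × 0, remainder 0 ✓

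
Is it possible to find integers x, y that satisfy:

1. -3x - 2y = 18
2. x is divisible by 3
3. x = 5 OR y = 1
No

A contradictory subset is {-3x - 2y = 18, x = 5 OR y = 1}. No integer assignment can satisfy these jointly:

  - -3x - 2y = 18: is a linear equation tying the variables together
  - x = 5 OR y = 1: forces a choice: either x = 5 or y = 1

Split on the disjunction (x = 5 OR y = 1):
  • If x = 5: with x = 5, every remaining term of the linear equation is divisible by 2, so the left side is ≡ 0 (mod 2); but the right side 33 ≡ 1 (mod 2). No integers can satisfy it.
  • If y = 1: with y = 1, every remaining term of the linear equation is divisible by 3, so the left side is ≡ 0 (mod 3); but the right side 20 ≡ 2 (mod 3). No integers can satisfy it.
Both branches are infeasible, so the system has no integer solution.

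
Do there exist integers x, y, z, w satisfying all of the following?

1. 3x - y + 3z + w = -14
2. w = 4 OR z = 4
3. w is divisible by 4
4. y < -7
Yes

Take x = -12, y = -10, z = 4, w = 0. Substituting into each constraint:
  (1) 3(-12) + 10 + 3(4) + 0 = -14 ✓
  (2) z = 4, target 4 ✓ (second branch holds)
  (3) 0 = 4 × 0, remainder 0 ✓
  (4) -10 < -7 ✓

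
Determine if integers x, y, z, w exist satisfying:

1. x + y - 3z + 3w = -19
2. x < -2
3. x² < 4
No

A contradictory subset is {x < -2, x² < 4}. No integer assignment can satisfy these jointly:

  - x < -2: bounds one variable relative to a constant
  - x² < 4: restricts x to |x| ≤ 1

Direct contradiction: the bounds on x require x ≥ -1 and x ≤ -3 simultaneously, which is empty.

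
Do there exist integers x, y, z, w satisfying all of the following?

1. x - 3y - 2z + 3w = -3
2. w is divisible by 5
Yes

Take x = -3, y = 0, z = 0, w = 0. Substituting into each constraint:
  (1) (-3) - 3(0) - 2(0) + 3(0) = -3 ✓
  (2) 0 = 5 × 0, remainder 0 ✓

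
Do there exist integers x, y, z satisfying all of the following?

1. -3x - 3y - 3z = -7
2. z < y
No

Even the single constraint (-3x - 3y - 3z = -7) is infeasible over the integers.

  - -3x - 3y - 3z = -7: every term on the left is divisible by 3, so the LHS ≡ 0 (mod 3), but the RHS -7 is not — no integer solution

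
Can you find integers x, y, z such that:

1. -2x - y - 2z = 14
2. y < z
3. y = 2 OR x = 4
Yes

Take x = 4, y = -8, z = -7. Substituting into each constraint:
  (1) -2(4) + 8 - 2(-7) = 14 ✓
  (2) -8 < -7 ✓
  (3) x = 4, target 4 ✓ (second branch holds)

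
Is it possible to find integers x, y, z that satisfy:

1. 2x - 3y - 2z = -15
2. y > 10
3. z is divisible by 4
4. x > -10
Yes

Take x = 9, y = 11, z = 0. Substituting into each constraint:
  (1) 2(9) - 3(11) - 2(0) = -15 ✓
  (2) 11 > 10 ✓
  (3) 0 = 4 × 0, remainder 0 ✓
  (4) 9 > -10 ✓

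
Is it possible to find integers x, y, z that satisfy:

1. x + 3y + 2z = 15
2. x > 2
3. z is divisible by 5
Yes

Take x = 3, y = 4, z = 0. Substituting into each constraint:
  (1) 3 + 3(4) + 2(0) = 15 ✓
  (2) 3 > 2 ✓
  (3) 0 = 5 × 0, remainder 0 ✓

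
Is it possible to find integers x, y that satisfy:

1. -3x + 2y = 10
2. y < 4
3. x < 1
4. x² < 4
No

A contradictory subset is {-3x + 2y = 10, y < 4, x² < 4}. No integer assignment can satisfy these jointly:

  - -3x + 2y = 10: is a linear equation tying the variables together
  - y < 4: bounds one variable relative to a constant
  - x² < 4: restricts x to |x| ≤ 1

Range argument: with x ∈ [-1, 1], y ∈ [−∞, 3], the left side of the equation is at most 9, but the right side is 10 > 9. No integer solution exists.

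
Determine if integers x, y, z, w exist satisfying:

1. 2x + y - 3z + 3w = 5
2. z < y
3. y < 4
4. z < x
Yes

Take x = 2, y = 1, z = 0, w = 0. Substituting into each constraint:
  (1) 2(2) + 1 - 3(0) + 3(0) = 5 ✓
  (2) 0 < 1 ✓
  (3) 1 < 4 ✓
  (4) 0 < 2 ✓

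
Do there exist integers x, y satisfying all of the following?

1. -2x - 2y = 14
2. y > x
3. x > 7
No

The full constraint system is jointly infeasible over the integers. Each constraint and what it forces:

  - -2x - 2y = 14: is a linear equation tying the variables together
  - y > x: bounds one variable relative to another variable
  - x > 7: bounds one variable relative to a constant

Propagating the comparison: y > x and x ≥ 8 give y ≥ 9. Range argument: with x ∈ [8, ∞], y ∈ [9, ∞], the left side of the equation is at most -34, but the right side is 14 > -34. No integer solution exists.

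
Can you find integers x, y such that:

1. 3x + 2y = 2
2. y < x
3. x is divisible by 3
Yes

Take x = 6, y = -8. Substituting into each constraint:
  (1) 3(6) + 2(-8) = 2 ✓
  (2) -8 < 6 ✓
  (3) 6 = 3 × 2, remainder 0 ✓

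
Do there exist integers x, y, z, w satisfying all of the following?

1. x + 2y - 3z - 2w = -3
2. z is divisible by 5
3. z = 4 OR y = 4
Yes

Take x = 4, y = 4, z = 5, w = 0. Substituting into each constraint:
  (1) 4 + 2(4) - 3(5) - 2(0) = -3 ✓
  (2) 5 = 5 × 1, remainder 0 ✓
  (3) y = 4, target 4 ✓ (second branch holds)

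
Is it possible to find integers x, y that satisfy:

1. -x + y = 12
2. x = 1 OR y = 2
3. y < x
No

A contradictory subset is {-x + y = 12, y < x}. No integer assignment can satisfy these jointly:

  - -x + y = 12: is a linear equation tying the variables together
  - y < x: bounds one variable relative to another variable

From the equation, x − y = -12, i.e. x − y = -12; but x > y requires x − y ≥ 1. Contradiction.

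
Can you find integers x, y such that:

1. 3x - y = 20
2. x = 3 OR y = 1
Yes

Take x = 3, y = -11. Substituting into each constraint:
  (1) 3(3) + 11 = 20 ✓
  (2) x = 3, target 3 ✓ (first branch holds)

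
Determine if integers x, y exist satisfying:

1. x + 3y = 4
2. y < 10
Yes

Take x = 4, y = 0. Substituting into each constraint:
  (1) 4 + 3(0) = 4 ✓
  (2) 0 < 10 ✓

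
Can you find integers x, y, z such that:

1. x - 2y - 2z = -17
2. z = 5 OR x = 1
Yes

Take x = -7, y = 0, z = 5. Substituting into each constraint:
  (1) (-7) - 2(0) - 2(5) = -17 ✓
  (2) z = 5, target 5 ✓ (first branch holds)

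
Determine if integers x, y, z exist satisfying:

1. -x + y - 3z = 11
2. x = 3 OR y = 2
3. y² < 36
Yes

Take x = 3, y = -1, z = -5. Substituting into each constraint:
  (1) (-3) + (-1) - 3(-5) = 11 ✓
  (2) x = 3, target 3 ✓ (first branch holds)
  (3) y² = (-1)² = 1, and 1 < 36 ✓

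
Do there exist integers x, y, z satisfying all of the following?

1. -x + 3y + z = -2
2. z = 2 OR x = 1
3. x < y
Yes

Take x = -5, y = -3, z = 2. Substituting into each constraint:
  (1) 5 + 3(-3) + 2 = -2 ✓
  (2) z = 2, target 2 ✓ (first branch holds)
  (3) -5 < -3 ✓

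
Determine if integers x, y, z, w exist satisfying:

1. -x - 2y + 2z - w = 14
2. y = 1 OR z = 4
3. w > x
Yes

Take x = 0, y = -4, z = 4, w = 2. Substituting into each constraint:
  (1) 0 - 2(-4) + 2(4) + (-2) = 14 ✓
  (2) z = 4, target 4 ✓ (second branch holds)
  (3) 2 > 0 ✓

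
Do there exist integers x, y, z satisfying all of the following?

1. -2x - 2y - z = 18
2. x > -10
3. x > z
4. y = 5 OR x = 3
Yes

Take x = 3, y = -13, z = 2. Substituting into each constraint:
  (1) -2(3) - 2(-13) + (-2) = 18 ✓
  (2) 3 > -10 ✓
  (3) 3 > 2 ✓
  (4) x = 3, target 3 ✓ (second branch holds)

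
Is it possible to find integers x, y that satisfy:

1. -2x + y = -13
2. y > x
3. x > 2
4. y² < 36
No

A contradictory subset is {-2x + y = -13, y > x, y² < 36}. No integer assignment can satisfy these jointly:

  - -2x + y = -13: is a linear equation tying the variables together
  - y > x: bounds one variable relative to another variable
  - y² < 36: restricts y to |y| ≤ 5

The bounds confine y to {-5, -4, -3, -2, -1, 0, 1, 2, 3, 4, 5}. For each value, substitute into the equation:
  • y = -5: the equation forces x = 4, but y > x fails since -5 ≤ 4.
  • y = -4: the equation gives -2x = -9, so x would not be an integer.
  • y = -3: the equation forces x = 5, but y > x fails since -3 ≤ 5.
  • y = -2: the equation gives -2x = -11, so x would not be an integer.
  • y = -1: the equation forces x = 6, but y > x fails since -1 ≤ 6.
  • y = 0: the equation gives -2x = -13, so x would not be an integer.
  • y = 1: the equation forces x = 7, but y > x fails since 1 ≤ 7.
  • y = 2: the equation gives -2x = -15, so x would not be an integer.
  • y = 3: the equation forces x = 8, but y > x fails since 3 ≤ 8.
  • y = 4: the equation gives -2x = -17, so x would not be an integer.
  • y = 5: the equation forces x = 9, but y > x fails since 5 ≤ 9.
Every case fails, so no integer solution exists.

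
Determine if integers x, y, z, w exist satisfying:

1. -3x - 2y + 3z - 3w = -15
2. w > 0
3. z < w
Yes

Take x = 0, y = 6, z = 0, w = 1. Substituting into each constraint:
  (1) -3(0) - 2(6) + 3(0) - 3(1) = -15 ✓
  (2) 1 > 0 ✓
  (3) 0 < 1 ✓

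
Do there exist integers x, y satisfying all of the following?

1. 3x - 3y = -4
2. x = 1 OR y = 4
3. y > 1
No

Even the single constraint (3x - 3y = -4) is infeasible over the integers.

  - 3x - 3y = -4: every term on the left is divisible by 3, so the LHS ≡ 0 (mod 3), but the RHS -4 is not — no integer solution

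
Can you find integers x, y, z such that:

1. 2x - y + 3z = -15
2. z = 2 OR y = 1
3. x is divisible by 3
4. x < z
Yes

Take x = 0, y = 21, z = 2. Substituting into each constraint:
  (1) 2(0) + (-21) + 3(2) = -15 ✓
  (2) z = 2, target 2 ✓ (first branch holds)
  (3) 0 = 3 × 0, remainder 0 ✓
  (4) 0 < 2 ✓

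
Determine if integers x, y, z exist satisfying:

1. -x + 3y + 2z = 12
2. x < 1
Yes

Take x = 0, y = 0, z = 6. Substituting into each constraint:
  (1) 0 + 3(0) + 2(6) = 12 ✓
  (2) 0 < 1 ✓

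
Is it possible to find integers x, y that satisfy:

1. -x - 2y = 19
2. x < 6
Yes

Take x = -19, y = 0. Substituting into each constraint:
  (1) 19 - 2(0) = 19 ✓
  (2) -19 < 6 ✓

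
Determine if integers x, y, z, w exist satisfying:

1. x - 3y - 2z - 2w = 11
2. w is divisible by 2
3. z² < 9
Yes

Take x = 11, y = 0, z = 0, w = 0. Substituting into each constraint:
  (1) 11 - 3(0) - 2(0) - 2(0) = 11 ✓
  (2) 0 = 2 × 0, remainder 0 ✓
  (3) z² = (0)² = 0, and 0 < 9 ✓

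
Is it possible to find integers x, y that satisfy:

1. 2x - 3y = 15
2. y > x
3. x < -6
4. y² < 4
No

A contradictory subset is {2x - 3y = 15, y > x, y² < 4}. No integer assignment can satisfy these jointly:

  - 2x - 3y = 15: is a linear equation tying the variables together
  - y > x: bounds one variable relative to another variable
  - y² < 4: restricts y to |y| ≤ 1

Propagating the comparison: x < y and y ≤ 1 give x ≤ 0. Range argument: with x ∈ [−∞, 0], y ∈ [-1, 1], the left side of the equation is at most 3, but the right side is 15 > 3. No integer solution exists.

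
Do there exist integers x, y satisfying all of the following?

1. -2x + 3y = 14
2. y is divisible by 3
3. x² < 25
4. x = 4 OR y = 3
No

A contradictory subset is {-2x + 3y = 14, x = 4 OR y = 3}. No integer assignment can satisfy these jointly:

  - -2x + 3y = 14: is a linear equation tying the variables together
  - x = 4 OR y = 3: forces a choice: either x = 4 or y = 3

Split on the disjunction (x = 4 OR y = 3):
  • If x = 4: with x = 4, every remaining term of the linear equation is divisible by 3, so the left side is ≡ 0 (mod 3); but the right side 22 ≡ 1 (mod 3). No integers can satisfy it.
  • If y = 3: with y = 3, every remaining term of the linear equation is divisible by 2, so the left side is ≡ 0 (mod 2); but the right side 5 ≡ 1 (mod 2). No integers can satisfy it.
Both branches are infeasible, so the system has no integer solution.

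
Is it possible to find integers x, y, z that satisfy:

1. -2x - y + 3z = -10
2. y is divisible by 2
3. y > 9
Yes

Take x = 0, y = 10, z = 0. Substituting into each constraint:
  (1) -2(0) + (-10) + 3(0) = -10 ✓
  (2) 10 = 2 × 5, remainder 0 ✓
  (3) 10 > 9 ✓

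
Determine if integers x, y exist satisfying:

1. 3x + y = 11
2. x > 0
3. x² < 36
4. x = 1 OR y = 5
Yes

Take x = 1, y = 8. Substituting into each constraint:
  (1) 3(1) + 8 = 11 ✓
  (2) 1 > 0 ✓
  (3) x² = (1)² = 1, and 1 < 36 ✓
  (4) x = 1, target 1 ✓ (first branch holds)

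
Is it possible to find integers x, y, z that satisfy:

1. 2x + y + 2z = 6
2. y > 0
Yes

Take x = 0, y = 6, z = 0. Substituting into each constraint:
  (1) 2(0) + 6 + 2(0) = 6 ✓
  (2) 6 > 0 ✓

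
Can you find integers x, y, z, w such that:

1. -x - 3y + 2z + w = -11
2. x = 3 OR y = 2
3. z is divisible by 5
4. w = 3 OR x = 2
Yes

Take x = -2, y = 2, z = -5, w = 3. Substituting into each constraint:
  (1) 2 - 3(2) + 2(-5) + 3 = -11 ✓
  (2) y = 2, target 2 ✓ (second branch holds)
  (3) -5 = 5 × -1, remainder 0 ✓
  (4) w = 3, target 3 ✓ (first branch holds)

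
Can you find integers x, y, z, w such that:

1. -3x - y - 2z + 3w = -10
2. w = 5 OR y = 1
Yes

Take x = 3, y = 1, z = 0, w = 0. Substituting into each constraint:
  (1) -3(3) + (-1) - 2(0) + 3(0) = -10 ✓
  (2) y = 1, target 1 ✓ (second branch holds)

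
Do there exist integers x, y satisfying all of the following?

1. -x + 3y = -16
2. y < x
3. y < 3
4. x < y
No

A contradictory subset is {y < x, x < y}. No integer assignment can satisfy these jointly:

  - y < x: bounds one variable relative to another variable
  - x < y: bounds one variable relative to another variable

Direct contradiction: x > y and y > x cannot both hold.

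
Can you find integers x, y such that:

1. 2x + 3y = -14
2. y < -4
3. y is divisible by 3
Yes

Take x = 2, y = -6. Substituting into each constraint:
  (1) 2(2) + 3(-6) = -14 ✓
  (2) -6 < -4 ✓
  (3) -6 = 3 × -2, remainder 0 ✓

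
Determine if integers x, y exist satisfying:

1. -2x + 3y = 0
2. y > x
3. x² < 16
Yes

Take x = -3, y = -2. Substituting into each constraint:
  (1) -2(-3) + 3(-2) = 0 ✓
  (2) -2 > -3 ✓
  (3) x² = (-3)² = 9, and 9 < 16 ✓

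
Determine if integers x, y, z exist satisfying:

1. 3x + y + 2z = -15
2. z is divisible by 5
Yes

Take x = -5, y = 0, z = 0. Substituting into each constraint:
  (1) 3(-5) + 0 + 2(0) = -15 ✓
  (2) 0 = 5 × 0, remainder 0 ✓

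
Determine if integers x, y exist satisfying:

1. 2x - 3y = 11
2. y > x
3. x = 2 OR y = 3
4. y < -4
No

The full constraint system is jointly infeasible over the integers. Each constraint and what it forces:

  - 2x - 3y = 11: is a linear equation tying the variables together
  - y > x: bounds one variable relative to another variable
  - x = 2 OR y = 3: forces a choice: either x = 2 or y = 3
  - y < -4: bounds one variable relative to a constant

Split on the disjunction (x = 2 OR y = 3):
  • If x = 2: with x = 2, every remaining term of the linear equation is divisible by 3, so the left side is ≡ 0 (mod 3); but the right side 7 ≡ 1 (mod 3). No integers can satisfy it.
  • If y = 3: this contradicts the bound y ≤ -5.
Both branches are infeasible, so the system has no integer solution.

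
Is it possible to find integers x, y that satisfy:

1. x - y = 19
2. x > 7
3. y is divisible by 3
Yes

Take x = 19, y = 0. Substituting into each constraint:
  (1) 19 + 0 = 19 ✓
  (2) 19 > 7 ✓
  (3) 0 = 3 × 0, remainder 0 ✓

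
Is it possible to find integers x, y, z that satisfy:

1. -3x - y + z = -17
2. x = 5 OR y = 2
Yes

Take x = 5, y = 2, z = 0. Substituting into each constraint:
  (1) -3(5) + (-2) + 0 = -17 ✓
  (2) x = 5, target 5 ✓ (first branch holds)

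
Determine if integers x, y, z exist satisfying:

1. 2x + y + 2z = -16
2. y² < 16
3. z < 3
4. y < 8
Yes

Take x = 0, y = 0, z = -8. Substituting into each constraint:
  (1) 2(0) + 0 + 2(-8) = -16 ✓
  (2) y² = (0)² = 0, and 0 < 16 ✓
  (3) -8 < 3 ✓
  (4) 0 < 8 ✓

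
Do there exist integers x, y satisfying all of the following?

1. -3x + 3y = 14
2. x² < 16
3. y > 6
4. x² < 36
No

Even the single constraint (-3x + 3y = 14) is infeasible over the integers.

  - -3x + 3y = 14: every term on the left is divisible by 3, so the LHS ≡ 0 (mod 3), but the RHS 14 is not — no integer solution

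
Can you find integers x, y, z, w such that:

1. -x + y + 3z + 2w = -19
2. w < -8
Yes

Take x = 0, y = 0, z = 1, w = -11. Substituting into each constraint:
  (1) 0 + 0 + 3(1) + 2(-11) = -19 ✓
  (2) -11 < -8 ✓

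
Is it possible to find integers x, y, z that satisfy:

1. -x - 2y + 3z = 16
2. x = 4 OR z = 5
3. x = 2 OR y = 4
Yes

Take x = -9, y = 4, z = 5. Substituting into each constraint:
  (1) 9 - 2(4) + 3(5) = 16 ✓
  (2) z = 5, target 5 ✓ (second branch holds)
  (3) y = 4, target 4 ✓ (second branch holds)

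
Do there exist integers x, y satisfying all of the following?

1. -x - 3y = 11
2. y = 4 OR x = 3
Yes

Take x = -23, y = 4. Substituting into each constraint:
  (1) 23 - 3(4) = 11 ✓
  (2) y = 4, target 4 ✓ (first branch holds)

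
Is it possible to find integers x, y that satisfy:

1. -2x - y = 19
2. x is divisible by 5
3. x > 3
Yes

Take x = 5, y = -29. Substituting into each constraint:
  (1) -2(5) + 29 = 19 ✓
  (2) 5 = 5 × 1, remainder 0 ✓
  (3) 5 > 3 ✓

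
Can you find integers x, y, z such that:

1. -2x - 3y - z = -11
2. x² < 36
Yes

Take x = 5, y = 0, z = 1. Substituting into each constraint:
  (1) -2(5) - 3(0) + (-1) = -11 ✓
  (2) x² = (5)² = 25, and 25 < 36 ✓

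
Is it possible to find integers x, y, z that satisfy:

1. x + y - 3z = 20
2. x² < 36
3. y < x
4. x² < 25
Yes

Take x = 3, y = 2, z = -5. Substituting into each constraint:
  (1) 3 + 2 - 3(-5) = 20 ✓
  (2) x² = (3)² = 9, and 9 < 36 ✓
  (3) 2 < 3 ✓
  (4) x² = (3)² = 9, and 9 < 25 ✓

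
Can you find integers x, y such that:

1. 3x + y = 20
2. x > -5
Yes

Take x = 6, y = 2. Substituting into each constraint:
  (1) 3(6) + 2 = 20 ✓
  (2) 6 > -5 ✓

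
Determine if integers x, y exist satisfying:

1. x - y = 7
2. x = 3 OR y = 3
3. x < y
No

A contradictory subset is {x - y = 7, x < y}. No integer assignment can satisfy these jointly:

  - x - y = 7: is a linear equation tying the variables together
  - x < y: bounds one variable relative to another variable

From the equation, x − y = 7, i.e. y − x = -7; but y > x requires y − x ≥ 1. Contradiction.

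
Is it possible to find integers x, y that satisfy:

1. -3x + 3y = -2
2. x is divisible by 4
No

Even the single constraint (-3x + 3y = -2) is infeasible over the integers.

  - -3x + 3y = -2: every term on the left is divisible by 3, so the LHS ≡ 0 (mod 3), but the RHS -2 is not — no integer solution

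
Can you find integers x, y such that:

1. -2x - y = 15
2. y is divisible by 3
Yes

Take x = 3, y = -21. Substituting into each constraint:
  (1) -2(3) + 21 = 15 ✓
  (2) -21 = 3 × -7, remainder 0 ✓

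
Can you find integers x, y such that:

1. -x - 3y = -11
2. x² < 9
Yes

Take x = 2, y = 3. Substituting into each constraint:
  (1) (-2) - 3(3) = -11 ✓
  (2) x² = (2)² = 4, and 4 < 9 ✓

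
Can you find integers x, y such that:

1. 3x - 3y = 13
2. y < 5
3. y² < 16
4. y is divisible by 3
No

Even the single constraint (3x - 3y = 13) is infeasible over the integers.

  - 3x - 3y = 13: every term on the left is divisible by 3, so the LHS ≡ 0 (mod 3), but the RHS 13 is not — no integer solution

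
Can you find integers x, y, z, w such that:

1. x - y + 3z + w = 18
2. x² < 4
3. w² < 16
Yes

Take x = 0, y = -18, z = 0, w = 0. Substituting into each constraint:
  (1) 0 + 18 + 3(0) + 0 = 18 ✓
  (2) x² = (0)² = 0, and 0 < 4 ✓
  (3) w² = (0)² = 0, and 0 < 16 ✓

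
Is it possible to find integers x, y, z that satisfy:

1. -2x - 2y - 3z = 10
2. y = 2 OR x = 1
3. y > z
Yes

Take x = -7, y = 2, z = 0. Substituting into each constraint:
  (1) -2(-7) - 2(2) - 3(0) = 10 ✓
  (2) y = 2, target 2 ✓ (first branch holds)
  (3) 2 > 0 ✓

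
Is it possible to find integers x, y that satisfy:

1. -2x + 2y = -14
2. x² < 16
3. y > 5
No

The full constraint system is jointly infeasible over the integers. Each constraint and what it forces:

  - -2x + 2y = -14: is a linear equation tying the variables together
  - x² < 16: restricts x to |x| ≤ 3
  - y > 5: bounds one variable relative to a constant

Range argument: with x ∈ [-3, 3], y ∈ [6, ∞], the left side of the equation is at least 6, but the right side is -14 < 6. No integer solution exists.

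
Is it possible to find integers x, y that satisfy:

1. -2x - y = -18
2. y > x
Yes

Take x = 5, y = 8. Substituting into each constraint:
  (1) -2(5) + (-8) = -18 ✓
  (2) 8 > 5 ✓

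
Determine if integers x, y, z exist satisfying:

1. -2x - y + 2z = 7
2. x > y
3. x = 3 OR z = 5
Yes

Take x = 3, y = 1, z = 7. Substituting into each constraint:
  (1) -2(3) + (-1) + 2(7) = 7 ✓
  (2) 3 > 1 ✓
  (3) x = 3, target 3 ✓ (first branch holds)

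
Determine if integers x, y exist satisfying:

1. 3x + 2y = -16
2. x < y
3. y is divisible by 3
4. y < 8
No

A contradictory subset is {3x + 2y = -16, y is divisible by 3}. No integer assignment can satisfy these jointly:

  - 3x + 2y = -16: is a linear equation tying the variables together
  - y is divisible by 3: restricts y to multiples of 3

Modular obstruction: writing y = 3y', every remaining term of the linear equation is divisible by 3, so the left side is ≡ 0 (mod 3); but the right side -16 ≡ 2 (mod 3). No integers can satisfy it.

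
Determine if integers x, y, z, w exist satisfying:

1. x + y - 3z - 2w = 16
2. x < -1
Yes

Take x = -2, y = 0, z = 0, w = -9. Substituting into each constraint:
  (1) (-2) + 0 - 3(0) - 2(-9) = 16 ✓
  (2) -2 < -1 ✓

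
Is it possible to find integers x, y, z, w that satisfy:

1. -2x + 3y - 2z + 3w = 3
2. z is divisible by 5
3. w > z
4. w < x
Yes

Take x = 7, y = 3, z = 5, w = 6. Substituting into each constraint:
  (1) -2(7) + 3(3) - 2(5) + 3(6) = 3 ✓
  (2) 5 = 5 × 1, remainder 0 ✓
  (3) 6 > 5 ✓
  (4) 6 < 7 ✓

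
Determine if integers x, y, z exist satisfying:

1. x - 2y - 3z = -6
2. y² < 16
Yes

Take x = -6, y = 0, z = 0. Substituting into each constraint:
  (1) (-6) - 2(0) - 3(0) = -6 ✓
  (2) y² = (0)² = 0, and 0 < 16 ✓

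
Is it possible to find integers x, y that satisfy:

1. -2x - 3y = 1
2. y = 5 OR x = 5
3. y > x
Yes

Take x = -8, y = 5. Substituting into each constraint:
  (1) -2(-8) - 3(5) = 1 ✓
  (2) y = 5, target 5 ✓ (first branch holds)
  (3) 5 > -8 ✓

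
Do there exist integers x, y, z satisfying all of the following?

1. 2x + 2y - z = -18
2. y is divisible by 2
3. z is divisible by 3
Yes

Take x = -9, y = 0, z = 0. Substituting into each constraint:
  (1) 2(-9) + 2(0) + 0 = -18 ✓
  (2) 0 = 2 × 0, remainder 0 ✓
  (3) 0 = 3 × 0, remainder 0 ✓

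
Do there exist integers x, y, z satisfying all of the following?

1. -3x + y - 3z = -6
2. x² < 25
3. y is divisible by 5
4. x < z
Yes

Take x = 0, y = 0, z = 2. Substituting into each constraint:
  (1) -3(0) + 0 - 3(2) = -6 ✓
  (2) x² = (0)² = 0, and 0 < 25 ✓
  (3) 0 = 5 × 0, remainder 0 ✓
  (4) 0 < 2 ✓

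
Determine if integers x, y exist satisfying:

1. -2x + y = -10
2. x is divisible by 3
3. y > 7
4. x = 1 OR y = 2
No

A contradictory subset is {-2x + y = -10, y > 7, x = 1 OR y = 2}. No integer assignment can satisfy these jointly:

  - -2x + y = -10: is a linear equation tying the variables together
  - y > 7: bounds one variable relative to a constant
  - x = 1 OR y = 2: forces a choice: either x = 1 or y = 2

Split on the disjunction (x = 1 OR y = 2):
  • If x = 1: the equation forces y = -8, which contradicts the bound y ≥ 8.
  • If y = 2: this contradicts the bound y ≥ 8.
Both branches are infeasible, so the system has no integer solution.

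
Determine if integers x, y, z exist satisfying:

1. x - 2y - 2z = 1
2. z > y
Yes

Take x = 3, y = 0, z = 1. Substituting into each constraint:
  (1) 3 - 2(0) - 2(1) = 1 ✓
  (2) 1 > 0 ✓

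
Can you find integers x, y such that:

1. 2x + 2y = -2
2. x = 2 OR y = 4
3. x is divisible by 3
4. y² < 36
No

A contradictory subset is {2x + 2y = -2, x = 2 OR y = 4, x is divisible by 3}. No integer assignment can satisfy these jointly:

  - 2x + 2y = -2: is a linear equation tying the variables together
  - x = 2 OR y = 4: forces a choice: either x = 2 or y = 4
  - x is divisible by 3: restricts x to multiples of 3

Split on the disjunction (x = 2 OR y = 4):
  • If x = 2: this contradicts the divisibility constraint — 2 is not a multiple of 3.
  • If y = 4: with y = 4, writing x = 3x', every remaining term of the linear equation is divisible by 6, so the left side is ≡ 0 (mod 6); but the right side -10 ≡ 2 (mod 6). No integers can satisfy it.
Both branches are infeasible, so the system has no integer solution.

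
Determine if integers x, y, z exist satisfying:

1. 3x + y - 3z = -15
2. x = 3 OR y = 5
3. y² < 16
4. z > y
Yes

Take x = 3, y = -3, z = 7. Substituting into each constraint:
  (1) 3(3) + (-3) - 3(7) = -15 ✓
  (2) x = 3, target 3 ✓ (first branch holds)
  (3) y² = (-3)² = 9, and 9 < 16 ✓
  (4) 7 > -3 ✓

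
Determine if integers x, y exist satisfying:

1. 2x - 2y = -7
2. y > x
No

Even the single constraint (2x - 2y = -7) is infeasible over the integers.

  - 2x - 2y = -7: every term on the left is divisible by 2, so the LHS ≡ 0 (mod 2), but the RHS -7 is not — no integer solution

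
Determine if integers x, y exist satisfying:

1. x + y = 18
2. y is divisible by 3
Yes

Take x = 18, y = 0. Substituting into each constraint:
  (1) 18 + 0 = 18 ✓
  (2) 0 = 3 × 0, remainder 0 ✓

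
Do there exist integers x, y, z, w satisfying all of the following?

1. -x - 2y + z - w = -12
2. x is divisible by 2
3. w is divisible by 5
Yes

Take x = 0, y = 0, z = -12, w = 0. Substituting into each constraint:
  (1) 0 - 2(0) + (-12) + 0 = -12 ✓
  (2) 0 = 2 × 0, remainder 0 ✓
  (3) 0 = 5 × 0, remainder 0 ✓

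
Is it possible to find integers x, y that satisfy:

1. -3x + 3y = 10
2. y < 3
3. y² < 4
No

Even the single constraint (-3x + 3y = 10) is infeasible over the integers.

  - -3x + 3y = 10: every term on the left is divisible by 3, so the LHS ≡ 0 (mod 3), but the RHS 10 is not — no integer solution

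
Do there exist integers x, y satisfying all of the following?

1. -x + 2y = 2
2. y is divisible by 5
Yes

Take x = -2, y = 0. Substituting into each constraint:
  (1) 2 + 2(0) = 2 ✓
  (2) 0 = 5 × 0, remainder 0 ✓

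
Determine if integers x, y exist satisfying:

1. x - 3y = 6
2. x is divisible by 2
Yes

Take x = 0, y = -2. Substituting into each constraint:
  (1) 0 - 3(-2) = 6 ✓
  (2) 0 = 2 × 0, remainder 0 ✓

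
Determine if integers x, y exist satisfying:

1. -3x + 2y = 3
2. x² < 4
Yes

Take x = 1, y = 3. Substituting into each constraint:
  (1) -3(1) + 2(3) = 3 ✓
  (2) x² = (1)² = 1, and 1 < 4 ✓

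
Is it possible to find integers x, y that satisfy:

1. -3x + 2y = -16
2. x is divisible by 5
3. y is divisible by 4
Yes

Take x = 0, y = -8. Substituting into each constraint:
  (1) -3(0) + 2(-8) = -16 ✓
  (2) 0 = 5 × 0, remainder 0 ✓
  (3) -8 = 4 × -2, remainder 0 ✓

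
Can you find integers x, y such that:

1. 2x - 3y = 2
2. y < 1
Yes

Take x = 1, y = 0. Substituting into each constraint:
  (1) 2(1) - 3(0) = 2 ✓
  (2) 0 < 1 ✓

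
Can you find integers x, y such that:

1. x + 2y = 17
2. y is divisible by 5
Yes

Take x = 17, y = 0. Substituting into each constraint:
  (1) 17 + 2(0) = 17 ✓
  (2) 0 = 5 × 0, remainder 0 ✓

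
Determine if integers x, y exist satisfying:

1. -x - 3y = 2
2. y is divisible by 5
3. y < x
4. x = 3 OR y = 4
No

A contradictory subset is {-x - 3y = 2, y < x, x = 3 OR y = 4}. No integer assignment can satisfy these jointly:

  - -x - 3y = 2: is a linear equation tying the variables together
  - y < x: bounds one variable relative to another variable
  - x = 3 OR y = 4: forces a choice: either x = 3 or y = 4

Split on the disjunction (x = 3 OR y = 4):
  • If x = 3: with x = 3, every remaining term of the linear equation is divisible by 3, so the left side is ≡ 0 (mod 3); but the right side 5 ≡ 2 (mod 3). No integers can satisfy it.
  • If y = 4: the equation forces x = -14, giving (y, x) = (4, -14), which violates x > y.
Both branches are infeasible, so the system has no integer solution.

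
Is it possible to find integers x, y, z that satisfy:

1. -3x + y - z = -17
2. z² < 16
Yes

Take x = 0, y = -17, z = 0. Substituting into each constraint:
  (1) -3(0) + (-17) + 0 = -17 ✓
  (2) z² = (0)² = 0, and 0 < 16 ✓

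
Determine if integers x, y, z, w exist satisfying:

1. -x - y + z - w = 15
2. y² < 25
Yes

Take x = 0, y = 0, z = 15, w = 0. Substituting into each constraint:
  (1) 0 + 0 + 15 + 0 = 15 ✓
  (2) y² = (0)² = 0, and 0 < 25 ✓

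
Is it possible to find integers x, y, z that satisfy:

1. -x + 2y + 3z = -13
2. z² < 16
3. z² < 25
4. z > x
Yes

Take x = 0, y = -8, z = 1. Substituting into each constraint:
  (1) 0 + 2(-8) + 3(1) = -13 ✓
  (2) z² = (1)² = 1, and 1 < 16 ✓
  (3) z² = (1)² = 1, and 1 < 25 ✓
  (4) 1 > 0 ✓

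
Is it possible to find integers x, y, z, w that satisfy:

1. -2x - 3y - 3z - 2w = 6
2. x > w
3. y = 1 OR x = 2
Yes

Take x = 2, y = 0, z = -4, w = 1. Substituting into each constraint:
  (1) -2(2) - 3(0) - 3(-4) - 2(1) = 6 ✓
  (2) 2 > 1 ✓
  (3) x = 2, target 2 ✓ (second branch holds)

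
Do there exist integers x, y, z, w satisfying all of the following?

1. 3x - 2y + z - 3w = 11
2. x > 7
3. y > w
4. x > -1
Yes

Take x = 8, y = 0, z = -16, w = -1. Substituting into each constraint:
  (1) 3(8) - 2(0) + (-16) - 3(-1) = 11 ✓
  (2) 8 > 7 ✓
  (3) 0 > -1 ✓
  (4) 8 > -1 ✓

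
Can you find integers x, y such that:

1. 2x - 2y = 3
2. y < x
No

Even the single constraint (2x - 2y = 3) is infeasible over the integers.

  - 2x - 2y = 3: every term on the left is divisible by 2, so the LHS ≡ 0 (mod 2), but the RHS 3 is not — no integer solution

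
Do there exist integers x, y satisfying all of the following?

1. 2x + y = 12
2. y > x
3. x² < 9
Yes

Take x = 0, y = 12. Substituting into each constraint:
  (1) 2(0) + 12 = 12 ✓
  (2) 12 > 0 ✓
  (3) x² = (0)² = 0, and 0 < 9 ✓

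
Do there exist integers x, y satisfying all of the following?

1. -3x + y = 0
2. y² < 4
Yes

Take x = 0, y = 0. Substituting into each constraint:
  (1) -3(0) + 0 = 0 ✓
  (2) y² = (0)² = 0, and 0 < 4 ✓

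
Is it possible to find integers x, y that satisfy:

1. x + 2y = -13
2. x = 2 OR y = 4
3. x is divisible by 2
No

The full constraint system is jointly infeasible over the integers. Each constraint and what it forces:

  - x + 2y = -13: is a linear equation tying the variables together
  - x = 2 OR y = 4: forces a choice: either x = 2 or y = 4
  - x is divisible by 2: restricts x to multiples of 2

Modular obstruction: writing x = 2x', every remaining term of the linear equation is divisible by 2, so the left side is ≡ 0 (mod 2); but the right side -13 ≡ 1 (mod 2). No integers can satisfy it.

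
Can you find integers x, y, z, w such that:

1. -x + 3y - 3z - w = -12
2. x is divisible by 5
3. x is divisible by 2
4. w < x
Yes

Take x = 0, y = 0, z = 5, w = -3. Substituting into each constraint:
  (1) 0 + 3(0) - 3(5) + 3 = -12 ✓
  (2) 0 = 5 × 0, remainder 0 ✓
  (3) 0 = 2 × 0, remainder 0 ✓
  (4) -3 < 0 ✓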